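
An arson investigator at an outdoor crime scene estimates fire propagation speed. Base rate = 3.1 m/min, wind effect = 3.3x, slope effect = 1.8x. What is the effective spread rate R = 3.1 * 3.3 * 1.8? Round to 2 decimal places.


Fire spread rate calculation:
R = R0 * wind_factor * slope_factor
= 3.1 * 3.3 * 1.8
= 10.23 * 1.8
= 18.41 m/min

18.41


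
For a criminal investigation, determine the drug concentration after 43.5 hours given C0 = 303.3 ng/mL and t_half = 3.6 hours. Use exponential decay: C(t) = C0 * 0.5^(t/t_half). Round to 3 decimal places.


Drug concentration decay:
Number of half-lives = t / t_half = 43.5 / 3.6 = 12.083333
Decay factor = 0.5^12.083333 = 0.00023044
C(t) = 303.3 * 0.00023044 = 0.070 ng/mL

0.070


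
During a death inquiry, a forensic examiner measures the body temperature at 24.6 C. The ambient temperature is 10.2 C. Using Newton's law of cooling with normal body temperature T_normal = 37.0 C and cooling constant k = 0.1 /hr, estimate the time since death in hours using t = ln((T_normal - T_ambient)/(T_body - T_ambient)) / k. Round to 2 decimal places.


Using Newton's law of cooling:
t = ln((T_normal - T_ambient) / (T_body - T_ambient)) / k
T_normal - T_ambient = 26.8
T_body - T_ambient = 14.4
Ratio = 1.861111
ln(ratio) = 0.621174
t = 0.621174 / 0.1 = 6.21 hours

6.21


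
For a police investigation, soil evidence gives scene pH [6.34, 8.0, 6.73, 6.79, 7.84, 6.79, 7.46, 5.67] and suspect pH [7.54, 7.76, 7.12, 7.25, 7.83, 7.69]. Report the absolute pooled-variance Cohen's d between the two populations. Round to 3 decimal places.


Pooled-variance Cohen's d for soil pH comparison:
Scene mean = 55.62 / 8 = 6.9525
Suspect mean = 45.19 / 6 = 7.531667
Scene sample variance s_s^2 = 0.60925
Suspect sample variance s_c^2 = 0.083017
Pooled variance = ((n_s-1)*s_s^2 + (n_c-1)*s_c^2) / (n_s + n_c - 2) = 0.389986
Pooled SD = sqrt(0.389986) = 0.624489
Mean difference = -0.579167
|d| = |-0.579167| / 0.624489 = 0.927

0.927


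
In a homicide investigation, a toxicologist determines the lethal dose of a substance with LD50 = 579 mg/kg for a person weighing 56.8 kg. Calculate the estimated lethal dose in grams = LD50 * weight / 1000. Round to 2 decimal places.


Lethal dose calculation:
Lethal dose = LD50 * body_weight / 1000
= 579 * 56.8 / 1000
= 32887.2 / 1000
= 32.89 g

32.89


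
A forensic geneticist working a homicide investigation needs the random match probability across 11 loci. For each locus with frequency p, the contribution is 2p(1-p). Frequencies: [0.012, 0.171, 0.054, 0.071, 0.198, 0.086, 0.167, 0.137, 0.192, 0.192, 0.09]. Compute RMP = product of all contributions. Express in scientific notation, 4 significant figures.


Computing RMP for 11 loci:
Locus 1: 2 * 0.012 * 0.988 = 0.023712
Locus 2: 2 * 0.171 * 0.829 = 0.283518
Locus 3: 2 * 0.054 * 0.946 = 0.102168
Locus 4: 2 * 0.071 * 0.929 = 0.131918
Locus 5: 2 * 0.198 * 0.802 = 0.317592
Locus 6: 2 * 0.086 * 0.914 = 0.157208
Locus 7: 2 * 0.167 * 0.833 = 0.278222
Locus 8: 2 * 0.137 * 0.863 = 0.236462
Locus 9: 2 * 0.192 * 0.808 = 0.310272
Locus 10: 2 * 0.192 * 0.808 = 0.310272
Locus 11: 2 * 0.09 * 0.91 = 0.1638
RMP = 4.693e-09

4.693e-09


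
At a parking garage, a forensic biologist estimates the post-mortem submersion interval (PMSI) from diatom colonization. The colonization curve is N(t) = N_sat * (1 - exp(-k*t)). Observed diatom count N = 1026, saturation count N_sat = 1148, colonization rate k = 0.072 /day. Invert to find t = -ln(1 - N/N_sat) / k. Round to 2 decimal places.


PMSI from diatom colonization curve:
N / N_sat = 1026 / 1148 = 0.893728
1 - N/N_sat = 0.106272
ln(1 - N/N_sat) = -2.241753
t = -ln(1 - N/N_sat) / k = -(-2.241753) / 0.072 = 31.14 days

31.14


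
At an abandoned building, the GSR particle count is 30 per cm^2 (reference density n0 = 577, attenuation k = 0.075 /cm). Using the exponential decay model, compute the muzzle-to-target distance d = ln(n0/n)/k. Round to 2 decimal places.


GSR distance calculation:
n0/n = 577 / 30 = 19.233333
ln(n0/n) = 2.956645
d = 2.956645 / 0.075 = 39.42 cm

39.42


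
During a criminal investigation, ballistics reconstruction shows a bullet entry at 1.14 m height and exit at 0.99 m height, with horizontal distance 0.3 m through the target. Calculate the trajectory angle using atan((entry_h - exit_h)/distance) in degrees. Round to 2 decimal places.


Bullet trajectory angle:
Height difference = 1.14 - 0.99 = 0.15 m
angle = atan(0.15 / 0.3)
angle = atan(0.5)
angle = 26.57 degrees

26.57


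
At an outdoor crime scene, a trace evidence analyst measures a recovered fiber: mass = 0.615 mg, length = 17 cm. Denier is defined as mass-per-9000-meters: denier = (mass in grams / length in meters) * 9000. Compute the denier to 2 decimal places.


Denier calculation:
Mass in grams = 0.615 mg / 1000 = 0.000615 g
Length in meters = 17 cm / 100 = 0.17 m
Linear density = mass / length = 0.000615 / 0.17 = 0.00361765 g/m
Denier = (g/m) * 9000 = 0.00361765 * 9000 = 32.56

32.56


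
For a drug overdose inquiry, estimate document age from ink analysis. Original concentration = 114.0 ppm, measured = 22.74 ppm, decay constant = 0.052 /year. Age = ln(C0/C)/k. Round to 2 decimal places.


Document age estimation:
C0/C = 114.0 / 22.74 = 5.013193
ln(C0/C) = 1.612073
t = 1.612073 / 0.052 = 31.00 years

31.00


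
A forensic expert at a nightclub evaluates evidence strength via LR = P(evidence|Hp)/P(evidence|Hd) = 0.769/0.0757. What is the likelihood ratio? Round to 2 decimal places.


Likelihood ratio calculation:
LR = P(E|Hp) / P(E|Hd)
LR = 0.769 / 0.0757
LR = 10.16

10.16


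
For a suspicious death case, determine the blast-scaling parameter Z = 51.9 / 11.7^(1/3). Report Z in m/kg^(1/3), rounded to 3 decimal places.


Scaled distance calculation:
W^(1/3) = 11.7^(1/3) = 2.270189
Z = R / W^(1/3) = 51.9 / 2.270189
Z = 22.862 m/kg^(1/3)

22.862


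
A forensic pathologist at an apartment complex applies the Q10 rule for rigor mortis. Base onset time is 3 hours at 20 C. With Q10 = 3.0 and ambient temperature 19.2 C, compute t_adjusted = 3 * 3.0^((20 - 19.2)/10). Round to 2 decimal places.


Rigor mortis time adjustment:
Exponent = (T_ref - T_actual) / 10 = (20 - 19.2) / 10 = 0.08
Q10 factor = 3.0^0.08 = 1.09187
t_adjusted = 3 * 1.09187 = 3.28 hours

3.28


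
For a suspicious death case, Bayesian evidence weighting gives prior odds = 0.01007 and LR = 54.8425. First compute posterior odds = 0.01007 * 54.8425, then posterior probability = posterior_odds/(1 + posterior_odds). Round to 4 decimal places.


Bayesian evidence evaluation:
Posterior odds = prior_odds * LR = 0.01007 * 54.8425 = 0.552264
Posterior probability = posterior_odds / (1 + posterior_odds)
= 0.552264 / (1 + 0.552264)
= 0.552264 / 1.552264
= 0.3558

0.3558


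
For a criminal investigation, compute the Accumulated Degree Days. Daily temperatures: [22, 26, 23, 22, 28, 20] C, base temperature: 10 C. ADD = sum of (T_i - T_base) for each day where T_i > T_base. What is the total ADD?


Computing ADD day by day:
Day 1: max(0, 22 - 10) = 12
Day 2: max(0, 26 - 10) = 16
Day 3: max(0, 23 - 10) = 13
Day 4: max(0, 22 - 10) = 12
Day 5: max(0, 28 - 10) = 18
Day 6: max(0, 20 - 10) = 10
Total ADD = 81

81


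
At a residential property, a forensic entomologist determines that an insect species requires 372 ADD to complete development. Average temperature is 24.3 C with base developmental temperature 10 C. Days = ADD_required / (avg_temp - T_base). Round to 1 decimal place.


Insect development time:
Effective temperature = avg_temp - T_base = 24.3 - 10 = 14.3 C
Days = ADD / effective_temp = 372 / 14.3 = 26.0 days

26.0


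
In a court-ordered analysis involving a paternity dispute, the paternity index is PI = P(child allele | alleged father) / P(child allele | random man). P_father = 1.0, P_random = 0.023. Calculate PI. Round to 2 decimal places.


Paternity Index calculation:
PI = P(allele|father) / P(allele|random)
PI = 1.0 / 0.023
PI = 43.48

43.48


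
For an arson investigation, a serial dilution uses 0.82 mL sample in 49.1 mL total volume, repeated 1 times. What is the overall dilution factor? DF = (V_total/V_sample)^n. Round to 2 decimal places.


Dilution factor calculation:
Single dilution = V_total / V_sample = 49.1 / 0.82 ≈ 59.878049
Number of dilutions = 1
Total DF = (49.1 / 0.82)^1 (full precision, rounded at the end) = 59.88

59.88


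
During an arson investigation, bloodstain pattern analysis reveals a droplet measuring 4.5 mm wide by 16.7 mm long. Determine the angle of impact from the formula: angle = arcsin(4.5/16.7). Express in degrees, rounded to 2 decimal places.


Blood spatter impact angle calculation:
width / length = 4.5 / 16.7 = 0.269461
angle = arcsin(0.269461)
angle = 15.63 degrees

15.63


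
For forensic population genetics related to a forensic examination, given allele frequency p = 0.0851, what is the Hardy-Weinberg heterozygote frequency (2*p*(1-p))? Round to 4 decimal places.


Hardy-Weinberg heterozygote frequency:
q = 1 - p = 1 - 0.0851 = 0.9149
2pq = 2 * 0.0851 * 0.9149 = 0.1557

0.1557


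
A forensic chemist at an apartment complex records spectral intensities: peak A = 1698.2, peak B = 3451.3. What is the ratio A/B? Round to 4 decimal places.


Spectral peak ratio:
Peak A = 1698.2 counts
Peak B = 3451.3 counts
Ratio = 1698.2 / 3451.3 = 0.4920

0.4920


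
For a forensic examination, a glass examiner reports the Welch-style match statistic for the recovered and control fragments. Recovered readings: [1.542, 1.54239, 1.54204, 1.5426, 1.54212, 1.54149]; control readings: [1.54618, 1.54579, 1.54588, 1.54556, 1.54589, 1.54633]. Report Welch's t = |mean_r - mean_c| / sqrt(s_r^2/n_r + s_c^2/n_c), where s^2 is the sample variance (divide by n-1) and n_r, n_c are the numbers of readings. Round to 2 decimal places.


Welch's t-criterion for glass RI comparison:
Recovered mean = sum / n_r = 9.25264 / 6 = 1.5421067
Control mean = sum / n_c = 9.27563 / 6 = 1.5459383
Recovered sample variance s_r^2 = 1.43987e-07
Control sample variance s_c^2 = 7.65367e-08
Welch SE (unpooled) = sqrt(s_r^2/n_r + s_c^2/n_c) = sqrt(2.39978e-08 + 1.27561e-08) = sqrt(3.67539e-08) = 0.000191713
|mean_r - mean_c| = 0.00383167
t = 0.00383167 / 0.000191713 = 19.99

19.99


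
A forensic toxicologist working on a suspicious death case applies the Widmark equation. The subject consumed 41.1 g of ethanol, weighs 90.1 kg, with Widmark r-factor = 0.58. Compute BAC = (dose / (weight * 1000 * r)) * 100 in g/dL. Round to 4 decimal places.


Applying the Widmark formula:
BAC = (dose_g / (body_wt * 1000 * r)) * 100
Denominator = 90.1 * 1000 * 0.58 = 52258
BAC = (41.1 / 52258) * 100
BAC = 0.0786 g/dL

0.0786


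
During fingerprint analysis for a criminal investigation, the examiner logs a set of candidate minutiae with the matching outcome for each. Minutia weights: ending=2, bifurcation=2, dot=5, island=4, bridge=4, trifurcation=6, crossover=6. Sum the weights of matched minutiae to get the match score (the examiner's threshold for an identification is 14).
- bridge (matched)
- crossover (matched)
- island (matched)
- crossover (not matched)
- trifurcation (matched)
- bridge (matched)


Weighted minutiae match score:
  bridge: matched, +4 (running total 4)
  crossover: matched, +6 (running total 10)
  island: matched, +4 (running total 14)
  crossover: not matched, +0
  trifurcation: matched, +6 (running total 20)
  bridge: matched, +4 (running total 24)
Total score = 24
Threshold = 14; verdict = identification

24


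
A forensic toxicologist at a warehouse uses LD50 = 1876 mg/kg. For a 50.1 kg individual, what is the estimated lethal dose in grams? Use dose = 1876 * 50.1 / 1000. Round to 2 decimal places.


Lethal dose calculation:
Lethal dose = LD50 * body_weight / 1000
= 1876 * 50.1 / 1000
= 93987.6 / 1000
= 93.99 g

93.99


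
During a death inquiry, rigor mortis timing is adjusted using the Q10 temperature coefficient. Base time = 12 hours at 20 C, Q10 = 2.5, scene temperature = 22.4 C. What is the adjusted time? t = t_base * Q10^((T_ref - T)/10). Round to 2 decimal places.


Rigor mortis time adjustment:
Exponent = (T_ref - T_actual) / 10 = (20 - 22.4) / 10 = -0.24
Q10 factor = 2.5^-0.24 = 0.80259
t_adjusted = 12 * 0.80259 = 9.63 hours

9.63


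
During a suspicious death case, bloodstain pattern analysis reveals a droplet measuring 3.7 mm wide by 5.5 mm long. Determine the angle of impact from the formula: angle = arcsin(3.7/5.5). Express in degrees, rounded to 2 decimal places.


Blood spatter impact angle calculation:
width / length = 3.7 / 5.5 = 0.672727
angle = arcsin(0.672727)
angle = 42.28 degrees

42.28


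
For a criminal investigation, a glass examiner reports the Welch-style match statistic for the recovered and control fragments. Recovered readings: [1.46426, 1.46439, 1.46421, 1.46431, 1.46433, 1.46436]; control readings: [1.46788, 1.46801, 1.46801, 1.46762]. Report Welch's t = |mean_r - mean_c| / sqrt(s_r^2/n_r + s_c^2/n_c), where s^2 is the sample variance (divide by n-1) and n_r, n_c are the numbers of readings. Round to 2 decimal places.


Welch's t-criterion for glass RI comparison:
Recovered mean = sum / n_r = 8.78586 / 6 = 1.46431
Control mean = sum / n_c = 5.87152 / 4 = 1.46788
Recovered sample variance s_r^2 = 4.36e-09
Control sample variance s_c^2 = 3.38e-08
Welch SE (unpooled) = sqrt(s_r^2/n_r + s_c^2/n_c) = sqrt(7.26667e-10 + 8.45e-09) = sqrt(9.17667e-09) = 9.57949e-05
|mean_r - mean_c| = 0.00357
t = 0.00357 / 9.57949e-05 = 37.27

37.27


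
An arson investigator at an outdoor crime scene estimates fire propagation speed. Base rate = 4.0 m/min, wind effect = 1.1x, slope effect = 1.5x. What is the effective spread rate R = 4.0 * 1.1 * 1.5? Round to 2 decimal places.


Fire spread rate calculation:
R = R0 * wind_factor * slope_factor
= 4.0 * 1.1 * 1.5
= 4.4 * 1.5
= 6.60 m/min

6.60


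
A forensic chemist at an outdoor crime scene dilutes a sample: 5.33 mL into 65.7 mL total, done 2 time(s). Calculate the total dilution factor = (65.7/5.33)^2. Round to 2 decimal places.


Dilution factor calculation:
Single dilution = V_total / V_sample = 65.7 / 5.33 ≈ 12.326454
Number of dilutions = 2
Total DF = (65.7 / 5.33)^2 (full precision, rounded at the end) = 151.94

151.94


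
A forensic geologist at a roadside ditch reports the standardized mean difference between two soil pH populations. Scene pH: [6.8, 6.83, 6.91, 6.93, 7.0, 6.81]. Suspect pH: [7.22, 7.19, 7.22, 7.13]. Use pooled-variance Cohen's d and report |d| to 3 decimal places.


Pooled-variance Cohen's d for soil pH comparison:
Scene mean = 41.28 / 6 = 6.88
Suspect mean = 28.76 / 4 = 7.19
Scene sample variance s_s^2 = 0.00632
Suspect sample variance s_c^2 = 0.0018
Pooled variance = ((n_s-1)*s_s^2 + (n_c-1)*s_c^2) / (n_s + n_c - 2) = 0.004625
Pooled SD = sqrt(0.004625) = 0.068007
Mean difference = -0.31
|d| = |-0.31| / 0.068007 = 4.558

4.558


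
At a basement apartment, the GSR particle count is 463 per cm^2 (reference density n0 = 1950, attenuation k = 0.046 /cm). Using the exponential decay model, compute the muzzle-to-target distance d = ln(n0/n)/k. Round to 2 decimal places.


GSR distance calculation:
n0/n = 1950 / 463 = 4.211663
ln(n0/n) = 1.437858
d = 1.437858 / 0.046 = 31.26 cm

31.26


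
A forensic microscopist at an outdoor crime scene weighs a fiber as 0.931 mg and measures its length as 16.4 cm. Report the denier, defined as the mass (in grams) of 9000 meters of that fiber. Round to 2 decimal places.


Denier calculation:
Mass in grams = 0.931 mg / 1000 = 0.000931 g
Length in meters = 16.4 cm / 100 = 0.164 m
Linear density = mass / length = 0.000931 / 0.164 = 0.00567683 g/m
Denier = (g/m) * 9000 = 0.00567683 * 9000 = 51.09

51.09


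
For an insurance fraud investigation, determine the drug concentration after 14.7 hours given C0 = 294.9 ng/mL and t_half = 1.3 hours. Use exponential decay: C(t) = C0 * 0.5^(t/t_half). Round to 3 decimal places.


Drug concentration decay:
Number of half-lives = t / t_half = 14.7 / 1.3 = 11.307692
Decay factor = 0.5^11.307692 = 0.0003945
C(t) = 294.9 * 0.0003945 = 0.116 ng/mL

0.116


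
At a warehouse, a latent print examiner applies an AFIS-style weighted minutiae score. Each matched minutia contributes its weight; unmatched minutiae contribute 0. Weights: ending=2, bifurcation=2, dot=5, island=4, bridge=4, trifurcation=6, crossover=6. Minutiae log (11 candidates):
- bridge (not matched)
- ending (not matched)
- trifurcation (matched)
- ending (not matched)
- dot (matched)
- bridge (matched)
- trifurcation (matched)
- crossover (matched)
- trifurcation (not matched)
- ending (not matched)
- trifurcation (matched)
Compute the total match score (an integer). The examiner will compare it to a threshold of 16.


Weighted minutiae match score:
  bridge: not matched, +0
  ending: not matched, +0
  trifurcation: matched, +6 (running total 6)
  ending: not matched, +0
  dot: matched, +5 (running total 11)
  bridge: matched, +4 (running total 15)
  trifurcation: matched, +6 (running total 21)
  crossover: matched, +6 (running total 27)
  trifurcation: not matched, +0
  ending: not matched, +0
  trifurcation: matched, +6 (running total 33)
Total score = 33
Threshold = 16; verdict = identification

33


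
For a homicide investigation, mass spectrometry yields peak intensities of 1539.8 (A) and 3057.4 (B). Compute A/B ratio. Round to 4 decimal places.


Spectral peak ratio:
Peak A = 1539.8 counts
Peak B = 3057.4 counts
Ratio = 1539.8 / 3057.4 = 0.5036

0.5036


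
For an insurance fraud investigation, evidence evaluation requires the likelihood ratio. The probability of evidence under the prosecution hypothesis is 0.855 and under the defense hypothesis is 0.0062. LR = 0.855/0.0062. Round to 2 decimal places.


Likelihood ratio calculation:
LR = P(E|Hp) / P(E|Hd)
LR = 0.855 / 0.0062
LR = 137.90

137.90


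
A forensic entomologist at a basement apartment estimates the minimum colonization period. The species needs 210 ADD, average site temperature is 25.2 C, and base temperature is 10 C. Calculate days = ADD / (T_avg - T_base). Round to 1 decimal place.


Insect development time:
Effective temperature = avg_temp - T_base = 25.2 - 10 = 15.2 C
Days = ADD / effective_temp = 210 / 15.2 = 13.8 days

13.8


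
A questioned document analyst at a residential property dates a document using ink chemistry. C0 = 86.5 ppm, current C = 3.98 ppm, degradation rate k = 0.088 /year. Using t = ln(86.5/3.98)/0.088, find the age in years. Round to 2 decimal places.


Document age estimation:
C0/C = 86.5 / 3.98 = 21.733668
ln(C0/C) = 3.078863
t = 3.078863 / 0.088 = 34.99 years

34.99


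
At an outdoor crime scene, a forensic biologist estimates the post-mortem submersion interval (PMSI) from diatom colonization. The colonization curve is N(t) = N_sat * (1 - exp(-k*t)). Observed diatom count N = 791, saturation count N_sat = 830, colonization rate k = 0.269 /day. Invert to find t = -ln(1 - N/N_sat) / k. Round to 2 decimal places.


PMSI from diatom colonization curve:
N / N_sat = 791 / 830 = 0.953012
1 - N/N_sat = 0.046988
ln(1 - N/N_sat) = -3.057863
t = -ln(1 - N/N_sat) / k = -(-3.057863) / 0.269 = 11.37 days

11.37


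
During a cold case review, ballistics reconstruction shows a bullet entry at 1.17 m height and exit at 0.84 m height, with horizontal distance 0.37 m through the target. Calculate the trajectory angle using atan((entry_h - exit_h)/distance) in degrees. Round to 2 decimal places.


Bullet trajectory angle:
Height difference = 1.17 - 0.84 = 0.33 m
angle = atan(0.33 / 0.37)
angle = atan(0.891892)
angle = 41.73 degrees

41.73


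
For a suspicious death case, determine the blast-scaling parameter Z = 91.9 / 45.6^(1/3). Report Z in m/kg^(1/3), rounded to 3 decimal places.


Scaled distance calculation:
W^(1/3) = 45.6^(1/3) = 3.572632
Z = R / W^(1/3) = 91.9 / 3.572632
Z = 25.723 m/kg^(1/3)

25.723


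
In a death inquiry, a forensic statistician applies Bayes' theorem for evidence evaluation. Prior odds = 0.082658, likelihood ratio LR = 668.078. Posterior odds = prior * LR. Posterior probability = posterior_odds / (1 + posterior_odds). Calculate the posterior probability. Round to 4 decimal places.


Bayesian evidence evaluation:
Posterior odds = prior_odds * LR = 0.082658 * 668.078 = 55.22199
Posterior probability = posterior_odds / (1 + posterior_odds)
= 55.22199 / (1 + 55.22199)
= 55.22199 / 56.22199
= 0.9822

0.9822


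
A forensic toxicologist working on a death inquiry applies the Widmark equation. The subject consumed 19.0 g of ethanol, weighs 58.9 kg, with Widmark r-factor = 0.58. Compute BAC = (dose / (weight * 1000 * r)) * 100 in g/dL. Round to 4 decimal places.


Applying the Widmark formula:
BAC = (dose_g / (body_wt * 1000 * r)) * 100
Denominator = 58.9 * 1000 * 0.58 = 34162
BAC = (19.0 / 34162) * 100
BAC = 0.0556 g/dL

0.0556


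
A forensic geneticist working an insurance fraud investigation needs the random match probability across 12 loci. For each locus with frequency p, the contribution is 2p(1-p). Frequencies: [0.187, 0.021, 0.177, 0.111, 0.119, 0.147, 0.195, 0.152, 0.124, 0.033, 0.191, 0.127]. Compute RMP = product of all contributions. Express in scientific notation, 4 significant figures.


Computing RMP for 12 loci:
Locus 1: 2 * 0.187 * 0.813 = 0.304062
Locus 2: 2 * 0.021 * 0.979 = 0.041118
Locus 3: 2 * 0.177 * 0.823 = 0.291342
Locus 4: 2 * 0.111 * 0.889 = 0.197358
Locus 5: 2 * 0.119 * 0.881 = 0.209678
Locus 6: 2 * 0.147 * 0.853 = 0.250782
Locus 7: 2 * 0.195 * 0.805 = 0.31395
Locus 8: 2 * 0.152 * 0.848 = 0.257792
Locus 9: 2 * 0.124 * 0.876 = 0.217248
Locus 10: 2 * 0.033 * 0.967 = 0.063822
Locus 11: 2 * 0.191 * 0.809 = 0.309038
Locus 12: 2 * 0.127 * 0.873 = 0.221742
RMP = 2.907e-09

2.907e-09


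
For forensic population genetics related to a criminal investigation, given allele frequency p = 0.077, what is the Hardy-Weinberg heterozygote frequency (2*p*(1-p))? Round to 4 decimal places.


Hardy-Weinberg heterozygote frequency:
q = 1 - p = 1 - 0.077 = 0.923
2pq = 2 * 0.077 * 0.923 = 0.1421

0.1421


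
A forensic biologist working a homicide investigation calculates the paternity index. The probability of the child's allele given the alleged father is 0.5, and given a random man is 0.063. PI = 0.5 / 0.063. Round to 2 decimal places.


Paternity Index calculation:
PI = P(allele|father) / P(allele|random)
PI = 0.5 / 0.063
PI = 7.94

7.94


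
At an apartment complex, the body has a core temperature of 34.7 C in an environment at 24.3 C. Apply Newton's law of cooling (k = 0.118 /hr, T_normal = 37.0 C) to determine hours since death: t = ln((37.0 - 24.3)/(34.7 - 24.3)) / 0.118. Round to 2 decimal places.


Using Newton's law of cooling:
t = ln((T_normal - T_ambient) / (T_body - T_ambient)) / k
T_normal - T_ambient = 12.7
T_body - T_ambient = 10.4
Ratio = 1.221154
ln(ratio) = 0.199796
t = 0.199796 / 0.118 = 1.69 hours

1.69


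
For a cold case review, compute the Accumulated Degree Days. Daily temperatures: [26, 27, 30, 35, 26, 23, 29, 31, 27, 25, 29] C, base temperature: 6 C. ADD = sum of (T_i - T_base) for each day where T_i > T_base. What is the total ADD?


Computing ADD day by day:
Day 1: max(0, 26 - 6) = 20
Day 2: max(0, 27 - 6) = 21
Day 3: max(0, 30 - 6) = 24
Day 4: max(0, 35 - 6) = 29
Day 5: max(0, 26 - 6) = 20
Day 6: max(0, 23 - 6) = 17
Day 7: max(0, 29 - 6) = 23
Day 8: max(0, 31 - 6) = 25
Day 9: max(0, 27 - 6) = 21
Day 10: max(0, 25 - 6) = 19
Day 11: max(0, 29 - 6) = 23
Total ADD = 242

242


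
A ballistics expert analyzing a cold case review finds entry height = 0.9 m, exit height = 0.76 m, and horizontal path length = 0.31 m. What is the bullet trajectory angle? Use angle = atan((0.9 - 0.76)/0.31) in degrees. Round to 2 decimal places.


Bullet trajectory angle:
Height difference = 0.9 - 0.76 = 0.14 m
angle = atan(0.14 / 0.31)
angle = atan(0.451613)
angle = 24.30 degrees

24.30


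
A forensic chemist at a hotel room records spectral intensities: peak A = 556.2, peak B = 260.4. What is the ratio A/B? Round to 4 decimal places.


Spectral peak ratio:
Peak A = 556.2 counts
Peak B = 260.4 counts
Ratio = 556.2 / 260.4 = 2.1359

2.1359


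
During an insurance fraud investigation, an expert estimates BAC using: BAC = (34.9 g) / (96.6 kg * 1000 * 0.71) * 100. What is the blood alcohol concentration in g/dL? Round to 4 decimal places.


Applying the Widmark formula:
BAC = (dose_g / (body_wt * 1000 * r)) * 100
Denominator = 96.6 * 1000 * 0.71 = 68586
BAC = (34.9 / 68586) * 100
BAC = 0.0509 g/dL

0.0509


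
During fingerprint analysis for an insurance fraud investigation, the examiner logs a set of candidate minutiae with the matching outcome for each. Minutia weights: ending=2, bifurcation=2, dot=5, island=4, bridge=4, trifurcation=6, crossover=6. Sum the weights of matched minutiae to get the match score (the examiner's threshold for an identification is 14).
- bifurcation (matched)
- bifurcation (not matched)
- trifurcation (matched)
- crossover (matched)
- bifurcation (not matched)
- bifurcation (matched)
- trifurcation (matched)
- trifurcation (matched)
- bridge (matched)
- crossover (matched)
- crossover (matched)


Weighted minutiae match score:
  bifurcation: matched, +2 (running total 2)
  bifurcation: not matched, +0
  trifurcation: matched, +6 (running total 8)
  crossover: matched, +6 (running total 14)
  bifurcation: not matched, +0
  bifurcation: matched, +2 (running total 16)
  trifurcation: matched, +6 (running total 22)
  trifurcation: matched, +6 (running total 28)
  bridge: matched, +4 (running total 32)
  crossover: matched, +6 (running total 38)
  crossover: matched, +6 (running total 44)
Total score = 44
Threshold = 14; verdict = identification

44


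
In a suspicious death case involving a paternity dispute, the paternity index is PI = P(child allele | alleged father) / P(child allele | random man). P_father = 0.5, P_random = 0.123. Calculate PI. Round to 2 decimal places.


Paternity Index calculation:
PI = P(allele|father) / P(allele|random)
PI = 0.5 / 0.123
PI = 4.07

4.07


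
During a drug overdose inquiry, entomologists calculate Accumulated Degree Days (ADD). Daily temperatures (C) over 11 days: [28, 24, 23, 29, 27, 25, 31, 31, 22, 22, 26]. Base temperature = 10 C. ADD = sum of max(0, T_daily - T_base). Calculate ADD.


Computing ADD day by day:
Day 1: max(0, 28 - 10) = 18
Day 2: max(0, 24 - 10) = 14
Day 3: max(0, 23 - 10) = 13
Day 4: max(0, 29 - 10) = 19
Day 5: max(0, 27 - 10) = 17
Day 6: max(0, 25 - 10) = 15
Day 7: max(0, 31 - 10) = 21
Day 8: max(0, 31 - 10) = 21
Day 9: max(0, 22 - 10) = 12
Day 10: max(0, 22 - 10) = 12
Day 11: max(0, 26 - 10) = 16
Total ADD = 178

178


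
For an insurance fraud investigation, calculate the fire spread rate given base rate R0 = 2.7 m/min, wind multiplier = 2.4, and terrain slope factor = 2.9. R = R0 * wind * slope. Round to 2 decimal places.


Fire spread rate calculation:
R = R0 * wind_factor * slope_factor
= 2.7 * 2.4 * 2.9
= 6.48 * 2.9
= 18.79 m/min

18.79


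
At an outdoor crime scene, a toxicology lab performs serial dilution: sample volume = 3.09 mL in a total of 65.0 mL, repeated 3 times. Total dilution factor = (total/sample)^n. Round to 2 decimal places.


Dilution factor calculation:
Single dilution = V_total / V_sample = 65.0 / 3.09 ≈ 21.035599
Number of dilutions = 3
Total DF = (65.0 / 3.09)^3 (full precision, rounded at the end) = 9308.18

9308.18


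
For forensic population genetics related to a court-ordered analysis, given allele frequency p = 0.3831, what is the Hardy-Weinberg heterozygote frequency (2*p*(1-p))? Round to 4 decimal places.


Hardy-Weinberg heterozygote frequency:
q = 1 - p = 1 - 0.3831 = 0.6169
2pq = 2 * 0.3831 * 0.6169 = 0.4727

0.4727


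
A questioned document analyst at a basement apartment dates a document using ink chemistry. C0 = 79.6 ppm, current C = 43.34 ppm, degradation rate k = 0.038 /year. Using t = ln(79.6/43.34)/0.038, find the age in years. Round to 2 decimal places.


Document age estimation:
C0/C = 79.6 / 43.34 = 1.836641
ln(C0/C) = 0.607938
t = 0.607938 / 0.038 = 16.00 years

16.00


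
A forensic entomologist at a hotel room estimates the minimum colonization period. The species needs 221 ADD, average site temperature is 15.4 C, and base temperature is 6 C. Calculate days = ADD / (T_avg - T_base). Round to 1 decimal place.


Insect development time:
Effective temperature = avg_temp - T_base = 15.4 - 6 = 9.4 C
Days = ADD / effective_temp = 221 / 9.4 = 23.5 days

23.5


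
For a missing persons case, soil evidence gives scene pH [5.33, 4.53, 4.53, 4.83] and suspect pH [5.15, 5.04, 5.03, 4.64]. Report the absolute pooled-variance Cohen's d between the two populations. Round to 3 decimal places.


Pooled-variance Cohen's d for soil pH comparison:
Scene mean = 19.22 / 4 = 4.805
Suspect mean = 19.86 / 4 = 4.965
Scene sample variance s_s^2 = 0.1425
Suspect sample variance s_c^2 = 0.0499
Pooled variance = ((n_s-1)*s_s^2 + (n_c-1)*s_c^2) / (n_s + n_c - 2) = 0.0962
Pooled SD = sqrt(0.0962) = 0.310161
Mean difference = -0.16
|d| = |-0.16| / 0.310161 = 0.516

0.516


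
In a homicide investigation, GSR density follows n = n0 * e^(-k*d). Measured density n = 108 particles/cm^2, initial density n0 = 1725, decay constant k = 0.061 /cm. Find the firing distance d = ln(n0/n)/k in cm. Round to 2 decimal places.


GSR distance calculation:
n0/n = 1725 / 108 = 15.972222
ln(n0/n) = 2.770851
d = 2.770851 / 0.061 = 45.42 cm

45.42


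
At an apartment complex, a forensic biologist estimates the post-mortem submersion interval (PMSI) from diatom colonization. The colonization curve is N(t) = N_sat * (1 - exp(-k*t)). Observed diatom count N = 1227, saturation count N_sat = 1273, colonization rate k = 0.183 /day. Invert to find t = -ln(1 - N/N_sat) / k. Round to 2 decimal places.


PMSI from diatom colonization curve:
N / N_sat = 1227 / 1273 = 0.963865
1 - N/N_sat = 0.036135
ln(1 - N/N_sat) = -3.320493
t = -ln(1 - N/N_sat) / k = -(-3.320493) / 0.183 = 18.14 days

18.14


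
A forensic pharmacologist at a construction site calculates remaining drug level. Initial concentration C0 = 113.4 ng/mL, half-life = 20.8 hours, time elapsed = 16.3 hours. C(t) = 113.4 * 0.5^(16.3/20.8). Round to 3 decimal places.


Drug concentration decay:
Number of half-lives = t / t_half = 16.3 / 20.8 = 0.783654
Decay factor = 0.5^0.783654 = 0.58089366
C(t) = 113.4 * 0.58089366 = 65.873 ng/mL

65.873


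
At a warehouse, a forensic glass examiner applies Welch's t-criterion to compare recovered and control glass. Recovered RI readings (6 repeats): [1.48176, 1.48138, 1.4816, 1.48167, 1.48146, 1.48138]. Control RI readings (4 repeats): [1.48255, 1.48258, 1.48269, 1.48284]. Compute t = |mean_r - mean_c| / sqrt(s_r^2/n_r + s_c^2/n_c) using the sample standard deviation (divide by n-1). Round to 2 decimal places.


Welch's t-criterion for glass RI comparison:
Recovered mean = sum / n_r = 8.88925 / 6 = 1.4815417
Control mean = sum / n_c = 5.93066 / 4 = 1.482665
Recovered sample variance s_r^2 = 2.52967e-08
Control sample variance s_c^2 = 1.72333e-08
Welch SE (unpooled) = sqrt(s_r^2/n_r + s_c^2/n_c) = sqrt(4.21611e-09 + 4.30833e-09) = sqrt(8.52444e-09) = 9.23279e-05
|mean_r - mean_c| = 0.00112333
t = 0.00112333 / 9.23279e-05 = 12.17

12.17


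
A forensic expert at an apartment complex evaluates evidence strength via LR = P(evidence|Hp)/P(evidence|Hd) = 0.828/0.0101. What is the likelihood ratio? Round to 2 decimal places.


Likelihood ratio calculation:
LR = P(E|Hp) / P(E|Hd)
LR = 0.828 / 0.0101
LR = 81.98

81.98


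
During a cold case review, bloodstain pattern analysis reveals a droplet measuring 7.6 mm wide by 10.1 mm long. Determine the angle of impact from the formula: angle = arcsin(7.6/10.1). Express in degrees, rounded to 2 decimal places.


Blood spatter impact angle calculation:
width / length = 7.6 / 10.1 = 0.752475
angle = arcsin(0.752475)
angle = 48.81 degrees

48.81


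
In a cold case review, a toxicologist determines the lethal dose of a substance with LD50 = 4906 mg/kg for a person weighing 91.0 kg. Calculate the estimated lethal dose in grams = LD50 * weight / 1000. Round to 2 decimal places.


Lethal dose calculation:
Lethal dose = LD50 * body_weight / 1000
= 4906 * 91.0 / 1000
= 446446 / 1000
= 446.45 g

446.45


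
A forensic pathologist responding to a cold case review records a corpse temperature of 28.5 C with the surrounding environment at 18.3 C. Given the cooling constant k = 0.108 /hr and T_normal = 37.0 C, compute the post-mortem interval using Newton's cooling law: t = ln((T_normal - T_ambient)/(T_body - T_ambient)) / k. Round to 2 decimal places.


Using Newton's law of cooling:
t = ln((T_normal - T_ambient) / (T_body - T_ambient)) / k
T_normal - T_ambient = 18.7
T_body - T_ambient = 10.2
Ratio = 1.833333
ln(ratio) = 0.606136
t = 0.606136 / 0.108 = 5.61 hours

5.61


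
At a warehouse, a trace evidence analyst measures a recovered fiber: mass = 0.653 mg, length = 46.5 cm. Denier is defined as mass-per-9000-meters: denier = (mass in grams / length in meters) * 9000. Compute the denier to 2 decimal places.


Denier calculation:
Mass in grams = 0.653 mg / 1000 = 0.000653 g
Length in meters = 46.5 cm / 100 = 0.465 m
Linear density = mass / length = 0.000653 / 0.465 = 0.0014043 g/m
Denier = (g/m) * 9000 = 0.0014043 * 9000 = 12.64

12.64


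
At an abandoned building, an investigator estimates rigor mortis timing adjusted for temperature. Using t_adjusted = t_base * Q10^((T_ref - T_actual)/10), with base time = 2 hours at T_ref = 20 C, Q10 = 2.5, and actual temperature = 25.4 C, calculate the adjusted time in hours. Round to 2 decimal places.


Rigor mortis time adjustment:
Exponent = (T_ref - T_actual) / 10 = (20 - 25.4) / 10 = -0.54
Q10 factor = 2.5^-0.54 = 0.60969
t_adjusted = 2 * 0.60969 = 1.22 hours

1.22


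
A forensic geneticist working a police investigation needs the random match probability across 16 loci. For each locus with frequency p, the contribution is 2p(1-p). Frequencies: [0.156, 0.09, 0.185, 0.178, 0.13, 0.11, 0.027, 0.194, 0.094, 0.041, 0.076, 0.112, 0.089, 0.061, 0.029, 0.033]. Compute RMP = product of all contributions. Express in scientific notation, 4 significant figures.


Computing RMP for 16 loci:
Locus 1: 2 * 0.156 * 0.844 = 0.263328
Locus 2: 2 * 0.09 * 0.91 = 0.1638
Locus 3: 2 * 0.185 * 0.815 = 0.30155
Locus 4: 2 * 0.178 * 0.822 = 0.292632
Locus 5: 2 * 0.13 * 0.87 = 0.2262
Locus 6: 2 * 0.11 * 0.89 = 0.1958
Locus 7: 2 * 0.027 * 0.973 = 0.052542
Locus 8: 2 * 0.194 * 0.806 = 0.312728
Locus 9: 2 * 0.094 * 0.906 = 0.170328
Locus 10: 2 * 0.041 * 0.959 = 0.078638
Locus 11: 2 * 0.076 * 0.924 = 0.140448
Locus 12: 2 * 0.112 * 0.888 = 0.198912
Locus 13: 2 * 0.089 * 0.911 = 0.162158
Locus 14: 2 * 0.061 * 0.939 = 0.114558
Locus 15: 2 * 0.029 * 0.971 = 0.056318
Locus 16: 2 * 0.033 * 0.967 = 0.063822
RMP = 6.921e-14

6.921e-14


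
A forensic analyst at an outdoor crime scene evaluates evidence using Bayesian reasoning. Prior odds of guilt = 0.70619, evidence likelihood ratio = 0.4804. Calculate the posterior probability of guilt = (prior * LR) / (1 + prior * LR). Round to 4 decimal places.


Bayesian evidence evaluation:
Posterior odds = prior_odds * LR = 0.70619 * 0.4804 = 0.3392537
Posterior probability = posterior_odds / (1 + posterior_odds)
= 0.3392537 / (1 + 0.3392537)
= 0.3392537 / 1.3392537
= 0.2533

0.2533


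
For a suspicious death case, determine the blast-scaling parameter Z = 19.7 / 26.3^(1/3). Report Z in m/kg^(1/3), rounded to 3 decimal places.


Scaled distance calculation:
W^(1/3) = 26.3^(1/3) = 2.973847
Z = R / W^(1/3) = 19.7 / 2.973847
Z = 6.624 m/kg^(1/3)

6.624


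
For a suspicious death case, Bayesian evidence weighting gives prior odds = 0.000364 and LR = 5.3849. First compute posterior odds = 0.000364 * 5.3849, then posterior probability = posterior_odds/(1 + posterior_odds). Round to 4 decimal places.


Bayesian evidence evaluation:
Posterior odds = prior_odds * LR = 0.000364 * 5.3849 = 0.001960104
Posterior probability = posterior_odds / (1 + posterior_odds)
= 0.001960104 / (1 + 0.001960104)
= 0.001960104 / 1.001960104
= 0.0020

0.0020


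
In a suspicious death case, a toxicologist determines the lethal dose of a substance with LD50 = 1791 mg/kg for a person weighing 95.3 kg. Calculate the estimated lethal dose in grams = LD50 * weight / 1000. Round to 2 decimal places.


Lethal dose calculation:
Lethal dose = LD50 * body_weight / 1000
= 1791 * 95.3 / 1000
= 170682.3 / 1000
= 170.68 g

170.68


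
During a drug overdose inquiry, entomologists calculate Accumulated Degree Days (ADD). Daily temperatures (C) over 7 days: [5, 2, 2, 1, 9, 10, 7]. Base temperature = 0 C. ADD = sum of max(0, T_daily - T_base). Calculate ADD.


Computing ADD day by day:
Day 1: max(0, 5 - 0) = 5
Day 2: max(0, 2 - 0) = 2
Day 3: max(0, 2 - 0) = 2
Day 4: max(0, 1 - 0) = 1
Day 5: max(0, 9 - 0) = 9
Day 6: max(0, 10 - 0) = 10
Day 7: max(0, 7 - 0) = 7
Total ADD = 36

36


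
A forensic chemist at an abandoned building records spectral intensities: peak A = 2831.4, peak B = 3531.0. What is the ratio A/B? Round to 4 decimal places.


Spectral peak ratio:
Peak A = 2831.4 counts
Peak B = 3531.0 counts
Ratio = 2831.4 / 3531.0 = 0.8019

0.8019


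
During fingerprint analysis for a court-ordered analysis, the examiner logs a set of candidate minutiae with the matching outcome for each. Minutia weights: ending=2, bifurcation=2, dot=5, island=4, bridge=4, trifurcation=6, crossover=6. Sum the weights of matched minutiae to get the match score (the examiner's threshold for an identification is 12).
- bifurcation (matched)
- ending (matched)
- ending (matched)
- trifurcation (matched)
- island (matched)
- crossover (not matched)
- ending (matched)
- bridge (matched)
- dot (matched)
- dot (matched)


Weighted minutiae match score:
  bifurcation: matched, +2 (running total 2)
  ending: matched, +2 (running total 4)
  ending: matched, +2 (running total 6)
  trifurcation: matched, +6 (running total 12)
  island: matched, +4 (running total 16)
  crossover: not matched, +0
  ending: matched, +2 (running total 18)
  bridge: matched, +4 (running total 22)
  dot: matched, +5 (running total 27)
  dot: matched, +5 (running total 32)
Total score = 32
Threshold = 12; verdict = identification

32


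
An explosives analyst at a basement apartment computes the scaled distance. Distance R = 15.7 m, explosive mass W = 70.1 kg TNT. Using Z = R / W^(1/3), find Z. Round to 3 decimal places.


Scaled distance calculation:
W^(1/3) = 70.1^(1/3) = 4.123247
Z = R / W^(1/3) = 15.7 / 4.123247
Z = 3.808 m/kg^(1/3)

3.808


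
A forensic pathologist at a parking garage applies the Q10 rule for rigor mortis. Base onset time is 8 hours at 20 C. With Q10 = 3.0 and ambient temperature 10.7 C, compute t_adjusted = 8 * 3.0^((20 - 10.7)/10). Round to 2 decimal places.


Rigor mortis time adjustment:
Exponent = (T_ref - T_actual) / 10 = (20 - 10.7) / 10 = 0.93
Q10 factor = 3.0^0.93 = 2.77794
t_adjusted = 8 * 2.77794 = 22.22 hours

22.22


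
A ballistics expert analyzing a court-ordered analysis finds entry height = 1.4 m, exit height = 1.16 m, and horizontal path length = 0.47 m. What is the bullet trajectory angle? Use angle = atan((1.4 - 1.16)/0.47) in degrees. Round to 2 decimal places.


Bullet trajectory angle:
Height difference = 1.4 - 1.16 = 0.24 m
angle = atan(0.24 / 0.47)
angle = atan(0.510638)
angle = 27.05 degrees

27.05


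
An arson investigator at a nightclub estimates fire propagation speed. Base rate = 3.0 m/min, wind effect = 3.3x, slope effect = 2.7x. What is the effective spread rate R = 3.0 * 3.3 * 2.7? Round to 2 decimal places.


Fire spread rate calculation:
R = R0 * wind_factor * slope_factor
= 3.0 * 3.3 * 2.7
= 9.9 * 2.7
= 26.73 m/min

26.73


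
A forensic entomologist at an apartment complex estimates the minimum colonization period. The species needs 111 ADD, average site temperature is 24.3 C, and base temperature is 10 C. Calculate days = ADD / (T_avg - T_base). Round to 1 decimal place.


Insect development time:
Effective temperature = avg_temp - T_base = 24.3 - 10 = 14.3 C
Days = ADD / effective_temp = 111 / 14.3 = 7.8 days

7.8
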